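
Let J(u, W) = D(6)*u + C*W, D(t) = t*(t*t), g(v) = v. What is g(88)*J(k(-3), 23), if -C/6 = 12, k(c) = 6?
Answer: -31680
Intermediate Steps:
C = -72 (C = -6*12 = -72)
D(t) = t³ (D(t) = t*t² = t³)
J(u, W) = -72*W + 216*u (J(u, W) = 6³*u - 72*W = 216*u - 72*W = -72*W + 216*u)
g(88)*J(k(-3), 23) = 88*(-72*23 + 216*6) = 88*(-1656 + 1296) = 88*(-360) = -31680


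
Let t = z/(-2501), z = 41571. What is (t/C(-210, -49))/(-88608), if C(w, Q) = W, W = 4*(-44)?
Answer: -13857/13001038336 ≈ -1.0658e-6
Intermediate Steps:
t = -41571/2501 (t = 41571/(-2501) = 41571*(-1/2501) = -41571/2501 ≈ -16.622)
W = -176
C(w, Q) = -176
(t/C(-210, -49))/(-88608) = -41571/2501/(-176)/(-88608) = -41571/2501*(-1/176)*(-1/88608) = (41571/440176)*(-1/88608) = -13857/13001038336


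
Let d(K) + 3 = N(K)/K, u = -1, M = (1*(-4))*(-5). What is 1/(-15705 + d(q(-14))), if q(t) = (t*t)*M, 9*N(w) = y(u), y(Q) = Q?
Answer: -35280/554178241 ≈ -6.3662e-5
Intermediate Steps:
M = 20 (M = -4*(-5) = 20)
N(w) = -⅑ (N(w) = (⅑)*(-1) = -⅑)
q(t) = 20*t² (q(t) = (t*t)*20 = t²*20 = 20*t²)
d(K) = -3 - 1/(9*K)
1/(-15705 + d(q(-14))) = 1/(-15705 + (-3 - 1/(9*(20*(-14)²)))) = 1/(-15705 + (-3 - 1/(9*(20*196)))) = 1/(-15705 + (-3 - ⅑/3920)) = 1/(-15705 + (-3 - ⅑*1/3920)) = 1/(-15705 + (-3 - 1/35280)) = 1/(-15705 - 105841/35280) = 1/(-554178241/35280) = -35280/554178241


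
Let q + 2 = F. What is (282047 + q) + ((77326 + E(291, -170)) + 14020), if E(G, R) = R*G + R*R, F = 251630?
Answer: 604451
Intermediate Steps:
q = 251628 (q = -2 + 251630 = 251628)
E(G, R) = R² + G*R (E(G, R) = G*R + R² = R² + G*R)
(282047 + q) + ((77326 + E(291, -170)) + 14020) = (282047 + 251628) + ((77326 - 170*(291 - 170)) + 14020) = 533675 + ((77326 - 170*121) + 14020) = 533675 + ((77326 - 20570) + 14020) = 533675 + (56756 + 14020) = 533675 + 70776 = 604451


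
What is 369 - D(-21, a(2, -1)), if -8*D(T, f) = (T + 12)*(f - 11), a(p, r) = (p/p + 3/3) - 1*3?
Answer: 765/2 ≈ 382.50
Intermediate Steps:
a(p, r) = -1 (a(p, r) = (1 + 3*(⅓)) - 3 = (1 + 1) - 3 = 2 - 3 = -1)
D(T, f) = -(-11 + f)*(12 + T)/8 (D(T, f) = -(T + 12)*(f - 11)/8 = -(12 + T)*(-11 + f)/8 = -(-11 + f)*(12 + T)/8)
369 - D(-21, a(2, -1)) = 369 - (33/2 - 3/2*(-1) + (11/8)*(-21) - ⅛*(-21)*(-1)) = 369 - (33/2 + 3/2 - 231/8 - 21/8) = 369 - 1*(-27/2) = 369 + 27/2 = 765/2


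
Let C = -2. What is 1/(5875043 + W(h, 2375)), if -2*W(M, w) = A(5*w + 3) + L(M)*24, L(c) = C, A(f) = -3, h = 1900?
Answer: 2/11750137 ≈ 1.7021e-7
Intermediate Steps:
L(c) = -2
W(M, w) = 51/2 (W(M, w) = -(-3 - 2*24)/2 = -(-3 - 48)/2 = -½*(-51) = 51/2)
1/(5875043 + W(h, 2375)) = 1/(5875043 + 51/2) = 1/(11750137/2) = 2/11750137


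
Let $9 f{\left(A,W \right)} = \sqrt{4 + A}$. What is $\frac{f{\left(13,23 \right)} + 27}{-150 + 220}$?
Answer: $\frac{27}{70} + \frac{\sqrt{17}}{630} \approx 0.39226$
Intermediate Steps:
$f{\left(A,W \right)} = \frac{\sqrt{4 + A}}{9}$
$\frac{f{\left(13,23 \right)} + 27}{-150 + 220} = \frac{\frac{\sqrt{4 + 13}}{9} + 27}{-150 + 220} = \frac{\frac{\sqrt{17}}{9} + 27}{70} = \left(27 + \frac{\sqrt{17}}{9}\right) \frac{1}{70} = \frac{27}{70} + \frac{\sqrt{17}}{630}$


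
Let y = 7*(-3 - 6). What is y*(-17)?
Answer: 1071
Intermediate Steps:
y = -63 (y = 7*(-9) = -63)
y*(-17) = -63*(-17) = 1071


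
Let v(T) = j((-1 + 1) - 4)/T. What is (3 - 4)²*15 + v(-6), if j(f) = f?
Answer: 47/3 ≈ 15.667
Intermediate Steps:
v(T) = -4/T (v(T) = ((-1 + 1) - 4)/T = (0 - 4)/T = -4/T)
(3 - 4)²*15 + v(-6) = (3 - 4)²*15 - 4/(-6) = (-1)²*15 - 4*(-⅙) = 1*15 + ⅔ = 15 + ⅔ = 47/3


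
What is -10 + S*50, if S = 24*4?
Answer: 4790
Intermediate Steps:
S = 96
-10 + S*50 = -10 + 96*50 = -10 + 4800 = 4790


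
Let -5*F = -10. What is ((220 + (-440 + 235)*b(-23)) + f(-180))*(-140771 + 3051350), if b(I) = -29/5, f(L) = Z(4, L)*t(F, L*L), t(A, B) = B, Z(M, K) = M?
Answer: 381312044211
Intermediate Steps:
F = 2 (F = -⅕*(-10) = 2)
f(L) = 4*L² (f(L) = 4*(L*L) = 4*L²)
b(I) = -29/5 (b(I) = -29*⅕ = -29/5)
((220 + (-440 + 235)*b(-23)) + f(-180))*(-140771 + 3051350) = ((220 + (-440 + 235)*(-29/5)) + 4*(-180)²)*(-140771 + 3051350) = ((220 - 205*(-29/5)) + 4*32400)*2910579 = ((220 + 1189) + 129600)*2910579 = (1409 + 129600)*2910579 = 131009*2910579 = 381312044211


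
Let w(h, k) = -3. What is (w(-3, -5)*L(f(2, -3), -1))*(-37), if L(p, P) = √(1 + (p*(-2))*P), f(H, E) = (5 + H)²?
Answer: 333*√11 ≈ 1104.4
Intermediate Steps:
L(p, P) = √(1 - 2*P*p) (L(p, P) = √(1 + (-2*p)*P) = √(1 - 2*P*p))
(w(-3, -5)*L(f(2, -3), -1))*(-37) = -3*√(1 - 2*(-1)*(5 + 2)²)*(-37) = -3*√(1 - 2*(-1)*7²)*(-37) = -3*√(1 - 2*(-1)*49)*(-37) = -3*√(1 + 98)*(-37) = -9*√11*(-37) = 333*√11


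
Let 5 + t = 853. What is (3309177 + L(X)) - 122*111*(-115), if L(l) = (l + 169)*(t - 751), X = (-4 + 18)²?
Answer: 4901912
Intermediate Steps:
t = 848 (t = -5 + 853 = 848)
X = 196 (X = 14² = 196)
L(l) = 16393 + 97*l (L(l) = (l + 169)*(848 - 751) = (169 + l)*97 = 16393 + 97*l)
(3309177 + L(X)) - 122*111*(-115) = (3309177 + (16393 + 97*196)) - 122*111*(-115) = (3309177 + (16393 + 19012)) - 13542*(-115) = (3309177 + 35405) + 1557330 = 3344582 + 1557330 = 4901912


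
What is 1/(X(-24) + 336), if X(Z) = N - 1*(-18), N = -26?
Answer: 1/328 ≈ 0.0030488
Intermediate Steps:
X(Z) = -8 (X(Z) = -26 - 1*(-18) = -26 + 18 = -8)
1/(X(-24) + 336) = 1/(-8 + 336) = 1/328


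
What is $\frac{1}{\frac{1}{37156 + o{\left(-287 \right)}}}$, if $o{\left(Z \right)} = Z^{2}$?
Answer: $119525$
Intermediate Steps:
$\frac{1}{\frac{1}{37156 + o{\left(-287 \right)}}} = \frac{1}{\frac{1}{37156 + \left(-287\right)^{2}}} = \frac{1}{\frac{1}{37156 + 82369}} = \frac{1}{\frac{1}{119525}} = 119525$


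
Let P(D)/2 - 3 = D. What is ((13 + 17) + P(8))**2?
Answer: 2704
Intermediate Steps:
P(D) = 6 + 2*D
((13 + 17) + P(8))**2 = ((13 + 17) + (6 + 2*8))**2 = (30 + (6 + 16))**2 = (30 + 22)**2 = 52**2 = 2704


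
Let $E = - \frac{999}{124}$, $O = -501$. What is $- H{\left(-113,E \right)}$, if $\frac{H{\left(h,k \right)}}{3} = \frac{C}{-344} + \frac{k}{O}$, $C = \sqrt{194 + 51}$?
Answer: $- \frac{999}{20708} + \frac{21 \sqrt{5}}{344} \approx 0.088262$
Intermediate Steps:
$C = 7 \sqrt{5}$ ($C = \sqrt{245} = 7 \sqrt{5} \approx 15.652$)
$E = - \frac{999}{124}$ ($E = \left(-999\right) \frac{1}{124} = - \frac{999}{124} \approx -8.0565$)
$H{\left(h,k \right)} = - \frac{21 \sqrt{5}}{344} - \frac{k}{167}$ ($H{\left(h,k \right)} = 3 \left(\frac{7 \sqrt{5}}{-344} + \frac{k}{-501}\right) = 3 \left(7 \sqrt{5} \left(- \frac{1}{344}\right) + k \left(- \frac{1}{501}\right)\right) = 3 \left(- \frac{7 \sqrt{5}}{344} - \frac{k}{501}\right) = - \frac{21 \sqrt{5}}{344} - \frac{k}{167}$)
$- H{\left(-113,E \right)} = - (- \frac{21 \sqrt{5}}{344} - - \frac{999}{20708}) = - (- \frac{21 \sqrt{5}}{344} + \frac{999}{20708}) = - (\frac{999}{20708} - \frac{21 \sqrt{5}}{344}) = - \frac{999}{20708} + \frac{21 \sqrt{5}}{344}$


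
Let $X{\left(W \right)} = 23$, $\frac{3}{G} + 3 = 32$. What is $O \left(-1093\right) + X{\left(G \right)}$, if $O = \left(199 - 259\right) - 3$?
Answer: $68882$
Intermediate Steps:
$G = \frac{3}{29}$ ($G = \frac{3}{-3 + 32} = \frac{3}{29} \approx 0.10345$)
$O = -63$ ($O = -60 - 3 = -63$)
$O \left(-1093\right) + X{\left(G \right)} = \left(-63\right) \left(-1093\right) + 23 = 68859 + 23 = 68882$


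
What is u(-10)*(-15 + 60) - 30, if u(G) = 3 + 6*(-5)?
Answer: -1245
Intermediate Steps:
u(G) = -27 (u(G) = 3 - 30 = -27)
u(-10)*(-15 + 60) - 30 = -27*(-15 + 60) - 30 = -27*45 - 30 = -1215 - 30 = -1245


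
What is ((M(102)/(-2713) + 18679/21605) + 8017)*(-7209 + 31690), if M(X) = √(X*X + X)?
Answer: 4240744824684/21605 - 24481*√10506/2713 ≈ 1.9628e+8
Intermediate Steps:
M(X) = √(X + X²) (M(X) = √(X² + X) = √(X + X²))
((M(102)/(-2713) + 18679/21605) + 8017)*(-7209 + 31690) = ((√(102*(1 + 102))/(-2713) + 18679/21605) + 8017)*(-7209 + 31690) = ((√(102*103)*(-1/2713) + 18679*(1/21605)) + 8017)*24481 = ((√10506*(-1/2713) + 18679/21605) + 8017)*24481 = ((-√10506/2713 + 18679/21605) + 8017)*24481 = ((18679/21605 - √10506/2713) + 8017)*24481 = (173225964/21605 - √10506/2713)*24481 = 4240744824684/21605 - 24481*√10506/2713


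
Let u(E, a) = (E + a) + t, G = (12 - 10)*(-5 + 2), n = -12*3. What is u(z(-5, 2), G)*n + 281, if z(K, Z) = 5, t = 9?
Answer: -7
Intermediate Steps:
n = -36
G = -6 (G = 2*(-3) = -6)
u(E, a) = 9 + E + a (u(E, a) = (E + a) + 9 = 9 + E + a)
u(z(-5, 2), G)*n + 281 = (9 + 5 - 6)*(-36) + 281 = 8*(-36) + 281 = -288 + 281 = -7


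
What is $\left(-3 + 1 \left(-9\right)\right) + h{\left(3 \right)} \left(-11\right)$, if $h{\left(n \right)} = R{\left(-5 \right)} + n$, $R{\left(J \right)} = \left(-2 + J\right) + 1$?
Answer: $21$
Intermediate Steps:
$R{\left(J \right)} = -1 + J$
$h{\left(n \right)} = -6 + n$ ($h{\left(n \right)} = \left(-1 - 5\right) + n = -6 + n$)
$\left(-3 + 1 \left(-9\right)\right) + h{\left(3 \right)} \left(-11\right) = \left(-3 + 1 \left(-9\right)\right) + \left(-6 + 3\right) \left(-11\right) = \left(-3 - 9\right) - -33 = -12 + 33 = 21$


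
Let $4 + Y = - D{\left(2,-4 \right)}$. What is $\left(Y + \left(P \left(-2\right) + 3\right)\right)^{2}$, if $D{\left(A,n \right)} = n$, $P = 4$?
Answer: $25$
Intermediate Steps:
$Y = 0$ ($Y = -4 - -4 = -4 + 4 = 0$)
$\left(Y + \left(P \left(-2\right) + 3\right)\right)^{2} = \left(0 + \left(4 \left(-2\right) + 3\right)\right)^{2} = \left(0 + \left(-8 + 3\right)\right)^{2} = \left(0 - 5\right)^{2} = \left(-5\right)^{2} = 25$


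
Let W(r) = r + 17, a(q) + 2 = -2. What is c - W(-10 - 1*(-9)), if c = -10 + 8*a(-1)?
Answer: -58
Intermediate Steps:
a(q) = -4 (a(q) = -2 - 2 = -4)
W(r) = 17 + r
c = -42 (c = -10 + 8*(-4) = -10 - 32 = -42)
c - W(-10 - 1*(-9)) = -42 - (17 + (-10 - 1*(-9))) = -42 - (17 + (-10 + 9)) = -42 - (17 - 1) = -42 - 1*16 = -42 - 16 = -58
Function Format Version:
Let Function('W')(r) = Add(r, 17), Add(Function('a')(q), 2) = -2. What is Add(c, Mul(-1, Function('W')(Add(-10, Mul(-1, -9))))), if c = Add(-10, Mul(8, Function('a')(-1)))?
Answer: -58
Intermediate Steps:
Function('a')(q) = -4 (Function('a')(q) = Add(-2, -2) = -4)
Function('W')(r) = Add(17, r)
c = -42 (c = Add(-10, Mul(8, -4)) = Add(-10, -32) = -42)
Add(c, Mul(-1, Function('W')(Add(-10, Mul(-1, -9))))) = Add(-42, Mul(-1, Add(17, Add(-10, Mul(-1, -9))))) = Add(-42, Mul(-1, Add(17, Add(-10, 9)))) = Add(-42, Mul(-1, Add(17, -1))) = Add(-42, Mul(-1, 16)) = Add(-42, -16) = -58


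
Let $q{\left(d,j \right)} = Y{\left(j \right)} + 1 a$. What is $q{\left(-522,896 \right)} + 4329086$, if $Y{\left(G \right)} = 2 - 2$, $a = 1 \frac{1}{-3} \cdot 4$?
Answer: $\frac{12987254}{3} \approx 4.3291 \cdot 10^{6}$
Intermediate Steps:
$a = - \frac{4}{3}$ ($a = 1 \left(- \frac{1}{3}\right) 4 = \left(- \frac{1}{3}\right) 4 = - \frac{4}{3} \approx -1.3333$)
$Y{\left(G \right)} = 0$
$q{\left(d,j \right)} = - \frac{4}{3}$ ($q{\left(d,j \right)} = 0 + 1 \left(- \frac{4}{3}\right) = 0 - \frac{4}{3} = - \frac{4}{3}$)
$q{\left(-522,896 \right)} + 4329086 = - \frac{4}{3} + 4329086 = \frac{12987254}{3}$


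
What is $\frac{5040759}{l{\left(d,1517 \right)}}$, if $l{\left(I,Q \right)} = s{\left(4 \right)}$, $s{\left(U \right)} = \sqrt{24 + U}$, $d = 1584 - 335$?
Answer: $\frac{5040759 \sqrt{7}}{14} \approx 9.5261 \cdot 10^{5}$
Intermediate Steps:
$d = 1249$
$l{\left(I,Q \right)} = 2 \sqrt{7}$ ($l{\left(I,Q \right)} = \sqrt{24 + 4} = \sqrt{28} = 2 \sqrt{7}$)
$\frac{5040759}{l{\left(d,1517 \right)}} = \frac{5040759}{2 \sqrt{7}} = 5040759 \frac{\sqrt{7}}{14} = \frac{5040759 \sqrt{7}}{14}$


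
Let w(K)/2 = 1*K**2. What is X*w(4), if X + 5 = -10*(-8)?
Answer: 2400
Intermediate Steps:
X = 75 (X = -5 - 10*(-8) = -5 + 80 = 75)
w(K) = 2*K**2 (w(K) = 2*(1*K**2) = 2*K**2)
X*w(4) = 75*(2*4**2) = 75*(2*16) = 75*32 = 2400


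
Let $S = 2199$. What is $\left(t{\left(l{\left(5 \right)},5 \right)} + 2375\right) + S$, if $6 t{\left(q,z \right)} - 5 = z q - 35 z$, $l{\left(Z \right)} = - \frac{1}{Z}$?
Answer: $\frac{9091}{2} \approx 4545.5$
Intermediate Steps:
$t{\left(q,z \right)} = \frac{5}{6} - \frac{35 z}{6} + \frac{q z}{6}$ ($t{\left(q,z \right)} = \frac{5}{6} + \frac{z q - 35 z}{6} = \frac{5}{6} + \frac{q z - 35 z}{6} = \frac{5}{6} + \frac{- 35 z + q z}{6} = \frac{5}{6} + \left(- \frac{35 z}{6} + \frac{q z}{6}\right) = \frac{5}{6} - \frac{35 z}{6} + \frac{q z}{6}$)
$\left(t{\left(l{\left(5 \right)},5 \right)} + 2375\right) + S = \left(\left(\frac{5}{6} - \frac{175}{6} + \frac{1}{6} \left(- \frac{1}{5}\right) 5\right) + 2375\right) + 2199 = \left(\left(\frac{5}{6} - \frac{175}{6} - \frac{1}{6}\right) + 2375\right) + 2199 = \left(- \frac{57}{2} + 2375\right) + 2199 = \frac{4693}{2} + 2199 = \frac{9091}{2}$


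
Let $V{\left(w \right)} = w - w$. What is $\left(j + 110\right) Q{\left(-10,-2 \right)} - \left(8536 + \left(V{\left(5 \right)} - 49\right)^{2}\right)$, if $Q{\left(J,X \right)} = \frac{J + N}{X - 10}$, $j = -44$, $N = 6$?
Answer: $-10915$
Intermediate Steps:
$Q{\left(J,X \right)} = \frac{6 + J}{-10 + X}$ ($Q{\left(J,X \right)} = \frac{J + 6}{X - 10} = \frac{6 + J}{-10 + X}$)
$V{\left(w \right)} = 0$
$\left(j + 110\right) Q{\left(-10,-2 \right)} - \left(8536 + \left(V{\left(5 \right)} - 49\right)^{2}\right) = \left(-44 + 110\right) \frac{6 - 10}{-10 - 2} - \left(8536 + \left(0 - 49\right)^{2}\right) = 66 \frac{1}{-12} \left(-4\right) - 10937 = 66 \left(\left(- \frac{1}{12}\right) \left(-4\right)\right) - 10937 = 66 \cdot \frac{1}{3} - 10937 = 22 - 10937 = -10915$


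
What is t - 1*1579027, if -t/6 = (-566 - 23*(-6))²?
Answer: -2678131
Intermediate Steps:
t = -1099104 (t = -6*(-566 - 23*(-6))² = -6*(-566 + 138)² = -6*(-428)² = -6*183184 = -1099104)
t - 1*1579027 = -1099104 - 1*1579027 = -1099104 - 1579027 = -2678131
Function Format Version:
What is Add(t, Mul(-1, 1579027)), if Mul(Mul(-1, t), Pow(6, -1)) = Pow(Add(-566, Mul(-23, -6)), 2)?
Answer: -2678131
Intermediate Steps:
t = -1099104 (t = Mul(-6, Pow(Add(-566, Mul(-23, -6)), 2)) = Mul(-6, Pow(Add(-566, 138), 2)) = Mul(-6, Pow(-428, 2)) = Mul(-6, 183184) = -1099104)
Add(t, Mul(-1, 1579027)) = Add(-1099104, Mul(-1, 1579027)) = Add(-1099104, -1579027) = -2678131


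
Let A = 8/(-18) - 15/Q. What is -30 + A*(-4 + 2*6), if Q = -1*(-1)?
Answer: -1382/9 ≈ -153.56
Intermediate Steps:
Q = 1
A = -139/9 (A = 8/(-18) - 15/1 = 8*(-1/18) - 15*1 = -4/9 - 15 = -139/9 ≈ -15.444)
-30 + A*(-4 + 2*6) = -30 - 139*(-4 + 2*6)/9 = -30 - 139*(-4 + 12)/9 = -30 - 139/9*8 = -30 - 1112/9 = -1382/9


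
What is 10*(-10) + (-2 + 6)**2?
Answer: -84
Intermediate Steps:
10*(-10) + (-2 + 6)**2 = -100 + 4**2 = -100 + 16 = -84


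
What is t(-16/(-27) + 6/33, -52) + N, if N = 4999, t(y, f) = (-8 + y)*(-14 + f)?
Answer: 49283/9 ≈ 5475.9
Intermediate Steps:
t(y, f) = (-14 + f)*(-8 + y)
t(-16/(-27) + 6/33, -52) + N = (112 - 14*(-16/(-27) + 6/33) - 8*(-52) - 52*(-16/(-27) + 6/33)) + 4999 = (112 - 14*(-16*(-1/27) + 6*(1/33)) + 416 - 52*(-16*(-1/27) + 6*(1/33))) + 4999 = (112 - 14*(16/27 + 2/11) + 416 - 52*(16/27 + 2/11)) + 4999 = (112 - 14*230/297 + 416 - 52*230/297) + 4999 = (112 - 3220/297 + 416 - 11960/297) + 4999 = 4292/9 + 4999 = 49283/9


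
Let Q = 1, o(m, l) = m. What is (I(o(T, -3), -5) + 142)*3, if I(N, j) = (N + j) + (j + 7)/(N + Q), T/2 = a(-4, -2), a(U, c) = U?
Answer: 2703/7 ≈ 386.14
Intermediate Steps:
T = -8 (T = 2*(-4) = -8)
I(N, j) = N + j + (7 + j)/(1 + N) (I(N, j) = (N + j) + (j + 7)/(N + 1) = (N + j) + (7 + j)/(1 + N) = N + j + (7 + j)/(1 + N))
(I(o(T, -3), -5) + 142)*3 = ((7 - 8 + (-8)² + 2*(-5) - 8*(-5))/(1 - 8) + 142)*3 = ((7 - 8 + 64 - 10 + 40)/(-7) + 142)*3 = (-⅐*93 + 142)*3 = (-93/7 + 142)*3 = (901/7)*3 = 2703/7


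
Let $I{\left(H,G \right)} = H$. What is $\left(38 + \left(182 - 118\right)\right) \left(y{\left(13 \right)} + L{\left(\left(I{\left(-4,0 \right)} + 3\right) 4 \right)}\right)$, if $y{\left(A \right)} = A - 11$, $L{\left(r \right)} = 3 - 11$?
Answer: $-612$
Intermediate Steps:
$L{\left(r \right)} = -8$ ($L{\left(r \right)} = 3 - 11 = -8$)
$y{\left(A \right)} = -11 + A$ ($y{\left(A \right)} = A - 11 = -11 + A$)
$\left(38 + \left(182 - 118\right)\right) \left(y{\left(13 \right)} + L{\left(\left(I{\left(-4,0 \right)} + 3\right) 4 \right)}\right) = \left(38 + \left(182 - 118\right)\right) \left(\left(-11 + 13\right) - 8\right) = \left(38 + 64\right) \left(2 - 8\right) = 102 \left(-6\right) = -612$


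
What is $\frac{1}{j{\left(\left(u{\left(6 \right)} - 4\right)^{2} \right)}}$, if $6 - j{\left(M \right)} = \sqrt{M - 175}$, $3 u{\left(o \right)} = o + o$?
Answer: $\frac{6}{211} + \frac{5 i \sqrt{7}}{211} \approx 0.028436 + 0.062696 i$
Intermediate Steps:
$u{\left(o \right)} = \frac{2 o}{3}$ ($u{\left(o \right)} = \frac{o + o}{3} = \frac{2 o}{3}$)
$j{\left(M \right)} = 6 - \sqrt{-175 + M}$ ($j{\left(M \right)} = 6 - \sqrt{M - 175} = 6 - \sqrt{-175 + M}$)
$\frac{1}{j{\left(\left(u{\left(6 \right)} - 4\right)^{2} \right)}} = \frac{1}{6 - \sqrt{-175 + \left(\frac{2}{3} \cdot 6 - 4\right)^{2}}} = \frac{1}{6 - \sqrt{-175 + \left(4 - 4\right)^{2}}} = \frac{1}{6 - \sqrt{-175 + 0^{2}}} = \frac{1}{6 - \sqrt{-175 + 0}} = \frac{1}{6 - \sqrt{-175}} = \frac{1}{6 - 5 i \sqrt{7}}$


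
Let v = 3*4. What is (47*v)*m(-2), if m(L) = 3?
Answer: 1692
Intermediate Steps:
v = 12
(47*v)*m(-2) = (47*12)*3 = 564*3 = 1692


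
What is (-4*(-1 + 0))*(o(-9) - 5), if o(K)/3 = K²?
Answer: 952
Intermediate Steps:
o(K) = 3*K²
(-4*(-1 + 0))*(o(-9) - 5) = (-4*(-1 + 0))*(3*(-9)² - 5) = (-4*(-1))*(3*81 - 5) = 4*(243 - 5) = 4*238 = 952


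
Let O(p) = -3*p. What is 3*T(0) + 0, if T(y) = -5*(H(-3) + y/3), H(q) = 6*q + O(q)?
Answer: 135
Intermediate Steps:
H(q) = 3*q (H(q) = 6*q - 3*q = 3*q)
T(y) = 45 - 5*y/3 (T(y) = -5*(3*(-3) + y/3) = -5*(-9 + y*(⅓)) = -5*(-9 + y/3) = 45 - 5*y/3)
3*T(0) + 0 = 3*(45 - 5/3*0) + 0 = 3*(45 + 0) + 0 = 3*45 + 0 = 135 + 0 = 135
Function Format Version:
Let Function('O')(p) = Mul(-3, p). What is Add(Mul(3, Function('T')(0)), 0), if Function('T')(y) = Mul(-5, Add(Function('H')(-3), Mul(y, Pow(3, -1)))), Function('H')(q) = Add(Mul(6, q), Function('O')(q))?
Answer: 135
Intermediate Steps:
Function('H')(q) = Mul(3, q) (Function('H')(q) = Add(Mul(6, q), Mul(-3, q)) = Mul(3, q))
Function('T')(y) = Add(45, Mul(Rational(-5, 3), y)) (Function('T')(y) = Mul(-5, Add(Mul(3, -3), Mul(y, Pow(3, -1)))) = Mul(-5, Add(-9, Mul(y, Rational(1, 3)))) = Mul(-5, Add(-9, Mul(Rational(1, 3), y))) = Add(45, Mul(Rational(-5, 3), y)))
Add(Mul(3, Function('T')(0)), 0) = Add(Mul(3, Add(45, Mul(Rational(-5, 3), 0))), 0) = Add(Mul(3, Add(45, 0)), 0) = Add(Mul(3, 45), 0) = Add(135, 0) = 135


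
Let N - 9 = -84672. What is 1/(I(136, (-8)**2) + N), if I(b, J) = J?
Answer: -1/84599 ≈ -1.1820e-5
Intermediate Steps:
N = -84663 (N = 9 - 84672 = -84663)
1/(I(136, (-8)**2) + N) = 1/((-8)**2 - 84663) = 1/(64 - 84663) = 1/(-84599) = -1/84599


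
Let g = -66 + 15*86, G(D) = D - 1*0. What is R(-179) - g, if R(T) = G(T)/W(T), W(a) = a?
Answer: -1223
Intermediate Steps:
G(D) = D (G(D) = D + 0 = D)
g = 1224 (g = -66 + 1290 = 1224)
R(T) = 1 (R(T) = T/T = 1)
R(-179) - g = 1 - 1*1224 = 1 - 1224 = -1223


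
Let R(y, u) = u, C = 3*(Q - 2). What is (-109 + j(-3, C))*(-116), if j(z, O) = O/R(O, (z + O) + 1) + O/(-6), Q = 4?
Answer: 12586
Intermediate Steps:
C = 6 (C = 3*(4 - 2) = 3*2 = 6)
j(z, O) = -O/6 + O/(1 + O + z) (j(z, O) = O/((z + O) + 1) + O/(-6) = O/((O + z) + 1) + O*(-⅙) = O/(1 + O + z) - O/6 = -O/6 + O/(1 + O + z))
(-109 + j(-3, C))*(-116) = (-109 + (⅙)*6*(5 - 1*6 - 1*(-3))/(1 + 6 - 3))*(-116) = (-109 + (⅙)*6*(5 - 6 + 3)/4)*(-116) = (-109 + (⅙)*6*(¼)*2)*(-116) = (-109 + ½)*(-116) = -217/2*(-116) = 12586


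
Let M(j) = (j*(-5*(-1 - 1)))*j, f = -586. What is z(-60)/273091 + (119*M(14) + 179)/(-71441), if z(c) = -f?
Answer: -63702763703/19509894131 ≈ -3.2652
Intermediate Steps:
M(j) = 10*j**2 (M(j) = (j*(-5*(-2)))*j = (j*10)*j = (10*j)*j = 10*j**2)
z(c) = 586 (z(c) = -1*(-586) = 586)
z(-60)/273091 + (119*M(14) + 179)/(-71441) = 586/273091 + (119*(10*14**2) + 179)/(-71441) = 586*(1/273091) + (119*(10*196) + 179)*(-1/71441) = 586/273091 + (119*1960 + 179)*(-1/71441) = 586/273091 + (233240 + 179)*(-1/71441) = 586/273091 + 233419*(-1/71441) = 586/273091 - 233419/71441 = -63702763703/19509894131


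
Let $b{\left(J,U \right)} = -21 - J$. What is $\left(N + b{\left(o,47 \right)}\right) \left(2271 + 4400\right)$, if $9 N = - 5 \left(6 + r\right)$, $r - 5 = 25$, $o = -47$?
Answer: $40026$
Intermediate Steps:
$r = 30$ ($r = 5 + 25 = 30$)
$N = -20$ ($N = \frac{\left(-5\right) \left(6 + 30\right)}{9} = \frac{\left(-5\right) 36}{9} = \frac{1}{9} \left(-180\right) = -20$)
$\left(N + b{\left(o,47 \right)}\right) \left(2271 + 4400\right) = \left(-20 - -26\right) \left(2271 + 4400\right) = \left(-20 + \left(-21 + 47\right)\right) 6671 = \left(-20 + 26\right) 6671 = 6 \cdot 6671 = 40026$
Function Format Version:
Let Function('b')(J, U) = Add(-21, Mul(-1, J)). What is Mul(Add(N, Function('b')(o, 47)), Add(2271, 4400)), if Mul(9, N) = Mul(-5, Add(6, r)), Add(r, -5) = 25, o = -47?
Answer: 40026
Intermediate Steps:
r = 30 (r = Add(5, 25) = 30)
N = -20 (N = Mul(Rational(1, 9), Mul(-5, Add(6, 30))) = Mul(Rational(1, 9), Mul(-5, 36)) = Mul(Rational(1, 9), -180) = -20)
Mul(Add(N, Function('b')(o, 47)), Add(2271, 4400)) = Mul(Add(-20, Add(-21, Mul(-1, -47))), Add(2271, 4400)) = Mul(Add(-20, Add(-21, 47)), 6671) = Mul(Add(-20, 26), 6671) = Mul(6, 6671) = 40026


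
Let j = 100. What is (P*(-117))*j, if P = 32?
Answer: -374400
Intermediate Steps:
(P*(-117))*j = (32*(-117))*100 = -3744*100 = -374400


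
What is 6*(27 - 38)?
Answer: -66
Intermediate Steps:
6*(27 - 38) = 6*(-11) = -66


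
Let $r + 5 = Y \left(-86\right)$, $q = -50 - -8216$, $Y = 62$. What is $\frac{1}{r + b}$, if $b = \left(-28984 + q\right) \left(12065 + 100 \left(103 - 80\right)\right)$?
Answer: $- \frac{1}{299055907} \approx -3.3439 \cdot 10^{-9}$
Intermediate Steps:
$q = 8166$ ($q = -50 + 8216 = 8166$)
$b = -299050570$ ($b = \left(-28984 + 8166\right) \left(12065 + 100 \left(103 - 80\right)\right) = - 20818 \left(12065 + 100 \cdot 23\right) = - 20818 \left(12065 + 2300\right) = \left(-20818\right) 14365 = -299050570$)
$r = -5337$ ($r = -5 + 62 \left(-86\right) = -5 - 5332 = -5337$)
$\frac{1}{r + b} = \frac{1}{-5337 - 299050570} = \frac{1}{-299055907} = - \frac{1}{299055907}$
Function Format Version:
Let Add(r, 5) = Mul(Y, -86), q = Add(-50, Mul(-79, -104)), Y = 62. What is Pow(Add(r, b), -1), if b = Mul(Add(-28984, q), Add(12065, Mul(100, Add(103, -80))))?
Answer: Rational(-1, 299055907) ≈ -3.3439e-9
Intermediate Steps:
q = 8166 (q = Add(-50, 8216) = 8166)
b = -299050570 (b = Mul(Add(-28984, 8166), Add(12065, Mul(100, Add(103, -80)))) = Mul(-20818, Add(12065, Mul(100, 23))) = Mul(-20818, Add(12065, 2300)) = Mul(-20818, 14365) = -299050570)
r = -5337 (r = Add(-5, Mul(62, -86)) = Add(-5, -5332) = -5337)
Pow(Add(r, b), -1) = Pow(Add(-5337, -299050570), -1) = Pow(-299055907, -1) = Rational(-1, 299055907)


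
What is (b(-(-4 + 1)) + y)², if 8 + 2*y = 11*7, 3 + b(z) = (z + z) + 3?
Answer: 6561/4 ≈ 1640.3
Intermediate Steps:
b(z) = 2*z (b(z) = -3 + ((z + z) + 3) = -3 + (2*z + 3) = -3 + (3 + 2*z) = 2*z)
y = 69/2 (y = -4 + (11*7)/2 = -4 + (½)*77 = -4 + 77/2 = 69/2 ≈ 34.500)
(b(-(-4 + 1)) + y)² = (2*(-(-4 + 1)) + 69/2)² = (2*(-1*(-3)) + 69/2)² = (2*3 + 69/2)² = (6 + 69/2)² = (81/2)² = 6561/4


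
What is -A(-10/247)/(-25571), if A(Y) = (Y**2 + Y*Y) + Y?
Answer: -2270/1560061139 ≈ -1.4551e-6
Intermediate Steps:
A(Y) = Y + 2*Y**2 (A(Y) = (Y**2 + Y**2) + Y = 2*Y**2 + Y = Y + 2*Y**2)
-A(-10/247)/(-25571) = -(-10/247)*(1 + 2*(-10/247))/(-25571) = -(-10*1/247)*(1 + 2*(-10*1/247))*(-1)/25571 = -(-10*(1 + 2*(-10/247))/247)*(-1)/25571 = -(-10*(1 - 20/247)/247)*(-1)/25571 = -(-10/247*227/247)*(-1)/25571 = -(-2270)*(-1)/(61009*25571) = -1*2270/1560061139 = -2270/1560061139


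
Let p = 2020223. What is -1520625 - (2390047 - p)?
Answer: -1890449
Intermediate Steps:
-1520625 - (2390047 - p) = -1520625 - (2390047 - 1*2020223) = -1520625 - (2390047 - 2020223) = -1520625 - 1*369824 = -1520625 - 369824 = -1890449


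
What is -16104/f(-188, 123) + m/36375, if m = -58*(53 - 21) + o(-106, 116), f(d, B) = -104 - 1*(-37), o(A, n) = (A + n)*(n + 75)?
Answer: 195262206/812375 ≈ 240.36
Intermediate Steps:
o(A, n) = (75 + n)*(A + n) (o(A, n) = (A + n)*(75 + n) = (75 + n)*(A + n))
f(d, B) = -67 (f(d, B) = -104 + 37 = -67)
m = 54 (m = -58*(53 - 21) + (116**2 + 75*(-106) + 75*116 - 106*116) = -58*32 + (13456 - 7950 + 8700 - 12296) = -1856 + 1910 = 54)
-16104/f(-188, 123) + m/36375 = -16104/(-67) + 54/36375 = -16104*(-1/67) + 54*(1/36375) = 16104/67 + 18/12125 = 195262206/812375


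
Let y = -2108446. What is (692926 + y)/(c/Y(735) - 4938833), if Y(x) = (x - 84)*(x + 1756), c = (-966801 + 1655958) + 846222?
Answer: 127525848240/444945141643 ≈ 0.28661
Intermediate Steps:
c = 1535379 (c = 689157 + 846222 = 1535379)
Y(x) = (-84 + x)*(1756 + x)
(692926 + y)/(c/Y(735) - 4938833) = (692926 - 2108446)/(1535379/(-147504 + 735² + 1672*735) - 4938833) = -1415520/(1535379/(-147504 + 540225 + 1228920) - 4938833) = -1415520/(1535379/1621641 - 4938833) = -1415520/(1535379*(1/1621641) - 4938833) = -1415520/(511793/540547 - 4938833) = -1415520/(-2669670849858/540547) = -1415520*(-540547/2669670849858) = 127525848240/444945141643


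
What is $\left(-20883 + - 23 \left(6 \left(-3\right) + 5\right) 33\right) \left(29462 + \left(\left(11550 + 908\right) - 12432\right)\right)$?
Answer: $-324839808$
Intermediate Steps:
$\left(-20883 + - 23 \left(6 \left(-3\right) + 5\right) 33\right) \left(29462 + \left(\left(11550 + 908\right) - 12432\right)\right) = \left(-20883 + - 23 \left(-18 + 5\right) 33\right) \left(29462 + \left(12458 - 12432\right)\right) = \left(-20883 + \left(-23\right) \left(-13\right) 33\right) \left(29462 + 26\right) = \left(-20883 + 299 \cdot 33\right) 29488 = \left(-20883 + 9867\right) 29488 = \left(-11016\right) 29488 = -324839808$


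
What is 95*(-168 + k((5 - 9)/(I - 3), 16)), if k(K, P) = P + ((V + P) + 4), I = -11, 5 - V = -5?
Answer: -11590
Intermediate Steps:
V = 10 (V = 5 - 1*(-5) = 5 + 5 = 10)
k(K, P) = 14 + 2*P (k(K, P) = P + ((10 + P) + 4) = P + (14 + P) = 14 + 2*P)
95*(-168 + k((5 - 9)/(I - 3), 16)) = 95*(-168 + (14 + 2*16)) = 95*(-168 + (14 + 32)) = 95*(-168 + 46) = 95*(-122) = -11590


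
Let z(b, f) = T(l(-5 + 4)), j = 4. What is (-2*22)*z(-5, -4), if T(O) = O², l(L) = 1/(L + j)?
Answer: -44/9 ≈ -4.8889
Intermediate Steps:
l(L) = 1/(4 + L) (l(L) = 1/(L + 4) = 1/(4 + L))
z(b, f) = ⅑ (z(b, f) = (1/(4 + (-5 + 4)))² = (1/(4 - 1))² = (1/3)² = (⅓)² = ⅑)
(-2*22)*z(-5, -4) = -2*22*(⅑) = -44*⅑ = -44/9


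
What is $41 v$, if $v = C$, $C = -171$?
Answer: $-7011$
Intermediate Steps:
$v = -171$
$41 v = 41 \left(-171\right) = -7011$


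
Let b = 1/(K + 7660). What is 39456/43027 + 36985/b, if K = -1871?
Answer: 9212346000911/43027 ≈ 2.1411e+8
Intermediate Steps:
b = 1/5789 (b = 1/(-1871 + 7660) = 1/5789 ≈ 0.00017274)
39456/43027 + 36985/b = 39456/43027 + 36985/(1/5789) = 39456*(1/43027) + 36985*5789 = 39456/43027 + 214106165 = 9212346000911/43027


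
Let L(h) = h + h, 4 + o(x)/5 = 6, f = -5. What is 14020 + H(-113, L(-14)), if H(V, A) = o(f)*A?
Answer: 13740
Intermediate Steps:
o(x) = 10 (o(x) = -20 + 5*6 = -20 + 30 = 10)
L(h) = 2*h
H(V, A) = 10*A
14020 + H(-113, L(-14)) = 14020 + 10*(2*(-14)) = 14020 + 10*(-28) = 14020 - 280 = 13740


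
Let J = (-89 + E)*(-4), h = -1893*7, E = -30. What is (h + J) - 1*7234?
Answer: -20009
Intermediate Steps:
h = -13251
J = 476 (J = (-89 - 30)*(-4) = -119*(-4) = 476)
(h + J) - 1*7234 = (-13251 + 476) - 1*7234 = -12775 - 7234 = -20009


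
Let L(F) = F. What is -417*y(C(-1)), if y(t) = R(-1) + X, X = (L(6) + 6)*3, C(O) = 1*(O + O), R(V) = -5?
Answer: -12927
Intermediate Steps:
C(O) = 2*O (C(O) = 1*(2*O) = 2*O)
X = 36 (X = (6 + 6)*3 = 12*3 = 36)
y(t) = 31 (y(t) = -5 + 36 = 31)
-417*y(C(-1)) = -417*31 = -12927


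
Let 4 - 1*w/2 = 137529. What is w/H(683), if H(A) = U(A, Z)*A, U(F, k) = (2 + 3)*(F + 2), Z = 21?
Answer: -11002/93571 ≈ -0.11758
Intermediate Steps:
w = -275050 (w = 8 - 2*137529 = 8 - 275058 = -275050)
U(F, k) = 10 + 5*F (U(F, k) = 5*(2 + F) = 10 + 5*F)
H(A) = A*(10 + 5*A) (H(A) = (10 + 5*A)*A = A*(10 + 5*A))
w/H(683) = -275050*1/(3415*(2 + 683)) = -275050/(5*683*685) = -275050/2339275 = -275050*1/2339275 = -11002/93571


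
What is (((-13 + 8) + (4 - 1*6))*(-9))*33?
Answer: 2079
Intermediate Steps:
(((-13 + 8) + (4 - 1*6))*(-9))*33 = ((-5 + (4 - 6))*(-9))*33 = ((-5 - 2)*(-9))*33 = -7*(-9)*33 = 63*33 = 2079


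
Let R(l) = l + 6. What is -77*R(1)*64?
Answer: -34496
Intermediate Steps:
R(l) = 6 + l
-77*R(1)*64 = -77*(6 + 1)*64 = -77*7*64 = -539*64 = -34496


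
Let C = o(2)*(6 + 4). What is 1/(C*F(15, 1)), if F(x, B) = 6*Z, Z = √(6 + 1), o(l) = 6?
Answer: √7/2520 ≈ 0.0010499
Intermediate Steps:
Z = √7 ≈ 2.6458
F(x, B) = 6*√7
C = 60 (C = 6*(6 + 4) = 6*10 = 60)
1/(C*F(15, 1)) = 1/(60*(6*√7)) = 1/(360*√7) = √7/2520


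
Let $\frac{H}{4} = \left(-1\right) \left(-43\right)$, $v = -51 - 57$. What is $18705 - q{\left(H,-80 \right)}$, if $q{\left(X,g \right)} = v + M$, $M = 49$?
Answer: $18764$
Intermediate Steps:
$v = -108$ ($v = -51 - 57 = -108$)
$H = 172$ ($H = 4 \left(\left(-1\right) \left(-43\right)\right) = 4 \cdot 43 = 172$)
$q{\left(X,g \right)} = -59$ ($q{\left(X,g \right)} = -108 + 49 = -59$)
$18705 - q{\left(H,-80 \right)} = 18705 - -59 = 18705 + 59 = 18764$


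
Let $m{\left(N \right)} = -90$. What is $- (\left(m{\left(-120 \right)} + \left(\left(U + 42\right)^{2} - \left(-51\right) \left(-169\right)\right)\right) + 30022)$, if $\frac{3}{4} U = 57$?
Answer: $-35237$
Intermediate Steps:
$U = 76$ ($U = \frac{4}{3} \cdot 57 = 76$)
$- (\left(m{\left(-120 \right)} + \left(\left(U + 42\right)^{2} - \left(-51\right) \left(-169\right)\right)\right) + 30022) = - (\left(-90 + \left(\left(76 + 42\right)^{2} - \left(-51\right) \left(-169\right)\right)\right) + 30022) = - (\left(-90 + \left(118^{2} - 8619\right)\right) + 30022) = - (\left(-90 + \left(13924 - 8619\right)\right) + 30022) = - (\left(-90 + 5305\right) + 30022) = - (5215 + 30022) = \left(-1\right) 35237 = -35237$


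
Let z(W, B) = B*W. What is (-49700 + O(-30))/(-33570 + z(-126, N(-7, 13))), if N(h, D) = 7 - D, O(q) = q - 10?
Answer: 8290/5469 ≈ 1.5158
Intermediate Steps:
O(q) = -10 + q
(-49700 + O(-30))/(-33570 + z(-126, N(-7, 13))) = (-49700 + (-10 - 30))/(-33570 + (7 - 1*13)*(-126)) = (-49700 - 40)/(-33570 + (7 - 13)*(-126)) = -49740/(-33570 - 6*(-126)) = -49740/(-33570 + 756) = -49740/(-32814) = -49740*(-1/32814) = 8290/5469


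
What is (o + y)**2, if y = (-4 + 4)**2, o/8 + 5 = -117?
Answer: 952576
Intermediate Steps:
o = -976 (o = -40 + 8*(-117) = -40 - 936 = -976)
y = 0 (y = 0**2 = 0)
(o + y)**2 = (-976 + 0)**2 = (-976)**2 = 952576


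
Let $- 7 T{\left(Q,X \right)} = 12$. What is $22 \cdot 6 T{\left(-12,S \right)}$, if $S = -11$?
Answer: $- \frac{1584}{7} \approx -226.29$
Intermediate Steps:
$T{\left(Q,X \right)} = - \frac{12}{7}$ ($T{\left(Q,X \right)} = \left(- \frac{1}{7}\right) 12 = - \frac{12}{7}$)
$22 \cdot 6 T{\left(-12,S \right)} = 22 \cdot 6 \left(- \frac{12}{7}\right) = 132 \left(- \frac{12}{7}\right) = - \frac{1584}{7}$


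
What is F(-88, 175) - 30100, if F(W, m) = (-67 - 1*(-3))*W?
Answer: -24468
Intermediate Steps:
F(W, m) = -64*W (F(W, m) = (-67 + 3)*W = -64*W)
F(-88, 175) - 30100 = -64*(-88) - 30100 = 5632 - 30100 = -24468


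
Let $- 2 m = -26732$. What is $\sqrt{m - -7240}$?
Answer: $\sqrt{20606} \approx 143.55$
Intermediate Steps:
$m = 13366$ ($m = \left(- \frac{1}{2}\right) \left(-26732\right) = 13366$)
$\sqrt{m - -7240} = \sqrt{13366 - -7240} = \sqrt{13366 + \left(-12844 + 20084\right)} = \sqrt{13366 + 7240} = \sqrt{20606}$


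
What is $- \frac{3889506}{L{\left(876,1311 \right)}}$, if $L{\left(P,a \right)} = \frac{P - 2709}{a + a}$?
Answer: $\frac{3399428244}{611} \approx 5.5637 \cdot 10^{6}$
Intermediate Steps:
$L{\left(P,a \right)} = \frac{-2709 + P}{2 a}$
$- \frac{3889506}{L{\left(876,1311 \right)}} = - \frac{3889506}{\frac{1}{2} \cdot \frac{1}{1311} \left(-2709 + 876\right)} = - \frac{3889506}{\frac{1}{2} \cdot \frac{1}{1311} \left(-1833\right)} = - \frac{3889506}{- \frac{611}{874}} = \left(-3889506\right) \left(- \frac{874}{611}\right) = \frac{3399428244}{611}$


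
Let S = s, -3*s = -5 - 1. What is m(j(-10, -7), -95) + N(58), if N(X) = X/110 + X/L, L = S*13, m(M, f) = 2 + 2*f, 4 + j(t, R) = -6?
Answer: -132448/715 ≈ -185.24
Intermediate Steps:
j(t, R) = -10 (j(t, R) = -4 - 6 = -10)
s = 2 (s = -(-5 - 1)/3 = -1/3*(-6) = 2)
S = 2
L = 26 (L = 2*13 = 26)
N(X) = 34*X/715 (N(X) = X/110 + X/26 = 34*X/715)
m(j(-10, -7), -95) + N(58) = (2 + 2*(-95)) + (34/715)*58 = (2 - 190) + 1972/715 = -188 + 1972/715 = -132448/715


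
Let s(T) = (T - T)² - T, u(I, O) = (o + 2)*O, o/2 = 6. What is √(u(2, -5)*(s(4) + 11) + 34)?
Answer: 2*I*√114 ≈ 21.354*I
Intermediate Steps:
o = 12 (o = 2*6 = 12)
u(I, O) = 14*O (u(I, O) = (12 + 2)*O = 14*O)
s(T) = -T (s(T) = 0² - T = 0 - T = -T)
√(u(2, -5)*(s(4) + 11) + 34) = √((14*(-5))*(-1*4 + 11) + 34) = √(-70*(-4 + 11) + 34) = √(-70*7 + 34) = √(-490 + 34) = √(-456) = 2*I*√114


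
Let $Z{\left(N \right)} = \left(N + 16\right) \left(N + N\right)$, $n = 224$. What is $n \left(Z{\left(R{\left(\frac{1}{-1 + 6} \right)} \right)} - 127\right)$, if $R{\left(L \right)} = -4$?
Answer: $-49952$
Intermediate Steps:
$Z{\left(N \right)} = 2 N \left(16 + N\right)$ ($Z{\left(N \right)} = \left(16 + N\right) 2 N = 2 N \left(16 + N\right)$)
$n \left(Z{\left(R{\left(\frac{1}{-1 + 6} \right)} \right)} - 127\right) = 224 \left(2 \left(-4\right) \left(16 - 4\right) - 127\right) = 224 \left(2 \left(-4\right) 12 + \left(-236 + 109\right)\right) = 224 \left(-96 - 127\right) = 224 \left(-223\right) = -49952$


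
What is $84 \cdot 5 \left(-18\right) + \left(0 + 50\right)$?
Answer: $-7510$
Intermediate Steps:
$84 \cdot 5 \left(-18\right) + \left(0 + 50\right) = 84 \left(-90\right) + 50 = -7560 + 50 = -7510$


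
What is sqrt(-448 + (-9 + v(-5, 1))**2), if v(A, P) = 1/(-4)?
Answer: I*sqrt(5799)/4 ≈ 19.038*I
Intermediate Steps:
v(A, P) = -1/4
sqrt(-448 + (-9 + v(-5, 1))**2) = sqrt(-448 + (-9 - 1/4)**2) = sqrt(-448 + (-37/4)**2) = sqrt(-448 + 1369/16) = sqrt(-5799/16) = I*sqrt(5799)/4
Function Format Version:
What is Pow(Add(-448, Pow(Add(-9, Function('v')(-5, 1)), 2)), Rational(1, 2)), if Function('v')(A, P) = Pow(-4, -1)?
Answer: Mul(Rational(1, 4), I, Pow(5799, Rational(1, 2))) ≈ Mul(19.038, I)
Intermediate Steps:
Function('v')(A, P) = Rational(-1, 4)
Pow(Add(-448, Pow(Add(-9, Function('v')(-5, 1)), 2)), Rational(1, 2)) = Pow(Add(-448, Pow(Add(-9, Rational(-1, 4)), 2)), Rational(1, 2)) = Pow(Add(-448, Pow(Rational(-37, 4), 2)), Rational(1, 2)) = Pow(Add(-448, Rational(1369, 16)), Rational(1, 2)) = Pow(Rational(-5799, 16), Rational(1, 2)) = Mul(Rational(1, 4), I, Pow(5799, Rational(1, 2)))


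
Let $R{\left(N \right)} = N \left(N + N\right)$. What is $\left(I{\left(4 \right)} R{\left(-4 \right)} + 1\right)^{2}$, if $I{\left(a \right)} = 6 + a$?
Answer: $103041$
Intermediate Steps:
$R{\left(N \right)} = 2 N^{2}$ ($R{\left(N \right)} = N 2 N = 2 N^{2}$)
$\left(I{\left(4 \right)} R{\left(-4 \right)} + 1\right)^{2} = \left(\left(6 + 4\right) 2 \left(-4\right)^{2} + 1\right)^{2} = \left(10 \cdot 2 \cdot 16 + 1\right)^{2} = \left(10 \cdot 32 + 1\right)^{2} = \left(320 + 1\right)^{2} = 321^{2} = 103041$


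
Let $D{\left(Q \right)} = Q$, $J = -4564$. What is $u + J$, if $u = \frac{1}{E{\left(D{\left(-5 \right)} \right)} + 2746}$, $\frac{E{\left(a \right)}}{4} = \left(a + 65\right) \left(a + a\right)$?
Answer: $- \frac{1579143}{346} \approx -4564.0$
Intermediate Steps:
$E{\left(a \right)} = 8 a \left(65 + a\right)$ ($E{\left(a \right)} = 4 \left(a + 65\right) \left(a + a\right) = 4 \left(65 + a\right) 2 a = 4 \cdot 2 a \left(65 + a\right) = 8 a \left(65 + a\right)$)
$u = \frac{1}{346}$ ($u = \frac{1}{8 \left(-5\right) \left(65 - 5\right) + 2746} = \frac{1}{8 \left(-5\right) 60 + 2746} = \frac{1}{-2400 + 2746} = \frac{1}{346} \approx 0.0028902$)
$u + J = \frac{1}{346} - 4564 = - \frac{1579143}{346}$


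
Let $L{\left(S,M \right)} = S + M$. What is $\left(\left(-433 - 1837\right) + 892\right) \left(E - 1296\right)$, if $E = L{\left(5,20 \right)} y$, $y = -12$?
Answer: $2199288$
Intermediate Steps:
$L{\left(S,M \right)} = M + S$
$E = -300$ ($E = \left(20 + 5\right) \left(-12\right) = 25 \left(-12\right) = -300$)
$\left(\left(-433 - 1837\right) + 892\right) \left(E - 1296\right) = \left(\left(-433 - 1837\right) + 892\right) \left(-300 - 1296\right) = \left(\left(-433 - 1837\right) + 892\right) \left(-1596\right) = \left(-2270 + 892\right) \left(-1596\right) = \left(-1378\right) \left(-1596\right) = 2199288$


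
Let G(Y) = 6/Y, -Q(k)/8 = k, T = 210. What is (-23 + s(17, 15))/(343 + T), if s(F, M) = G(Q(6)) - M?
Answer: -305/4424 ≈ -0.068942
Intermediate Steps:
Q(k) = -8*k
s(F, M) = -⅛ - M (s(F, M) = 6/((-8*6)) - M = 6/(-48) - M = 6*(-1/48) - M = -⅛ - M)
(-23 + s(17, 15))/(343 + T) = (-23 + (-⅛ - 1*15))/(343 + 210) = (-23 + (-⅛ - 15))/553 = (-23 - 121/8)*(1/553) = -305/8*1/553 = -305/4424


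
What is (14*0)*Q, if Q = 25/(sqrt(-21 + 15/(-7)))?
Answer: 0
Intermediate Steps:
Q = -25*I*sqrt(14)/18 (Q = 25/(sqrt(-21 + 15*(-1/7))) = 25/(sqrt(-21 - 15/7)) = 25/(sqrt(-162/7)) = 25/((9*I*sqrt(14)/7)) = 25*(-I*sqrt(14)/18) = -25*I*sqrt(14)/18 ≈ -5.1967*I)
(14*0)*Q = (14*0)*(-25*I*sqrt(14)/18) = 0*(-25*I*sqrt(14)/18) = 0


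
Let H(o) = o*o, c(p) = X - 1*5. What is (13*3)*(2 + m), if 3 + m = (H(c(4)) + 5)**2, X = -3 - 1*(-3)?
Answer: 35061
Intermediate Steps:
X = 0 (X = -3 + 3 = 0)
c(p) = -5 (c(p) = 0 - 1*5 = 0 - 5 = -5)
H(o) = o**2
m = 897 (m = -3 + ((-5)**2 + 5)**2 = -3 + (25 + 5)**2 = -3 + 30**2 = -3 + 900 = 897)
(13*3)*(2 + m) = (13*3)*(2 + 897) = 39*899 = 35061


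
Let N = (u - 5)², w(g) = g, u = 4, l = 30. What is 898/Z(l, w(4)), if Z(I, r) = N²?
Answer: 898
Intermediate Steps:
N = 1 (N = (4 - 5)² = (-1)² = 1)
Z(I, r) = 1 (Z(I, r) = 1² = 1)
898/Z(l, w(4)) = 898/1 = 898*1 = 898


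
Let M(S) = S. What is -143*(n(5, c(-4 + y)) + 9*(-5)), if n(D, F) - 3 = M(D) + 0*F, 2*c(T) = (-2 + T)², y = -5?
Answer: 5291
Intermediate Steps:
c(T) = (-2 + T)²/2
n(D, F) = 3 + D (n(D, F) = 3 + (D + 0*F) = 3 + (D + 0) = 3 + D)
-143*(n(5, c(-4 + y)) + 9*(-5)) = -143*((3 + 5) + 9*(-5)) = -143*(8 - 45) = -143*(-37) = 5291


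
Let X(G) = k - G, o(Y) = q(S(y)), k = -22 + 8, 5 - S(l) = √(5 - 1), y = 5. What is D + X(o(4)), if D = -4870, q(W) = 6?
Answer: -4890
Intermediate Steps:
S(l) = 3 (S(l) = 5 - √(5 - 1) = 5 - √4 = 5 - 1*2 = 5 - 2 = 3)
k = -14
o(Y) = 6
X(G) = -14 - G
D + X(o(4)) = -4870 + (-14 - 1*6) = -4870 + (-14 - 6) = -4870 - 20 = -4890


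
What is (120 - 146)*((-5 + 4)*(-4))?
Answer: -104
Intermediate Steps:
(120 - 146)*((-5 + 4)*(-4)) = -(-26)*(-4) = -26*4 = -104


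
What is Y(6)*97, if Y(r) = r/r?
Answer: 97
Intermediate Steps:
Y(r) = 1
Y(6)*97 = 1*97 = 97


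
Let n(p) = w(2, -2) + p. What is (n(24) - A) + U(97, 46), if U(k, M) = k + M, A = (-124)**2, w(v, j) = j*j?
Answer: -15205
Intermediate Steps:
w(v, j) = j**2
A = 15376
U(k, M) = M + k
n(p) = 4 + p (n(p) = (-2)**2 + p = 4 + p)
(n(24) - A) + U(97, 46) = ((4 + 24) - 1*15376) + (46 + 97) = (28 - 15376) + 143 = -15348 + 143 = -15205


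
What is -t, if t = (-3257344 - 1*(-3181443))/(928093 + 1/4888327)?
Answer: 371028907627/4536822070412 ≈ 0.081782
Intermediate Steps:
t = -371028907627/4536822070412 (t = (-3257344 + 3181443)/(928093 + 1/4888327) = -75901/4536822070412/4888327 = -75901*4888327/4536822070412 = -371028907627/4536822070412 ≈ -0.081782)
-t = -1*(-371028907627/4536822070412) = 371028907627/4536822070412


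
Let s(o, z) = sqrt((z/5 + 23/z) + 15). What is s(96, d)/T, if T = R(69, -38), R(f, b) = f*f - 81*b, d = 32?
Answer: sqrt(35390)/313560 ≈ 0.00059996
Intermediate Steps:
R(f, b) = f**2 - 81*b
T = 7839 (T = 69**2 - 81*(-38) = 4761 + 3078 = 7839)
s(o, z) = sqrt(15 + 23/z + z/5) (s(o, z) = sqrt((z*(1/5) + 23/z) + 15) = sqrt((z/5 + 23/z) + 15) = sqrt((23/z + z/5) + 15) = sqrt(15 + 23/z + z/5))
s(96, d)/T = (sqrt(375 + 5*32 + 575/32)/5)/7839 = (sqrt(375 + 160 + 575*(1/32))/5)*(1/7839) = (sqrt(375 + 160 + 575/32)/5)*(1/7839) = (sqrt(17695/32)/5)*(1/7839) = ((sqrt(35390)/8)/5)*(1/7839) = (sqrt(35390)/40)*(1/7839) = sqrt(35390)/313560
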